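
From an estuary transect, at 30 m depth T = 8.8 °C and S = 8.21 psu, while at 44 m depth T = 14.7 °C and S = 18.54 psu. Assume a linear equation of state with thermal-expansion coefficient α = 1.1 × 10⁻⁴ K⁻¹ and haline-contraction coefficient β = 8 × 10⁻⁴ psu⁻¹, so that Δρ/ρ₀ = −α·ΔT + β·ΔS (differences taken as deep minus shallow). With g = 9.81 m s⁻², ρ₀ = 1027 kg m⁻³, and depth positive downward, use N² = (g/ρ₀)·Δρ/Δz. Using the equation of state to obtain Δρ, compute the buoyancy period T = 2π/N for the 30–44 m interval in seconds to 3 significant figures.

ΔT = +5.9 K, ΔS = +10.33 psu (deep − shallow).
Δρ/ρ₀ = −αΔT + βΔS = -6.49 × 10⁻⁴ + 8.264 × 10⁻³ = 7.615 × 10⁻³, so Δρ ≈ 7.821 kg m⁻³.
N² = (g/ρ₀)·Δρ/Δz = g·(Δρ/ρ₀)/Δz = 9.81 × 7.615 × 10⁻³ / 14 = 5.3359 × 10⁻³ s⁻².
N = √(5.3359 × 10⁻³) = 0.073047 rad s⁻¹ → T = 2π/N = 86.016 s ≈ 86.0 s.

86.0 s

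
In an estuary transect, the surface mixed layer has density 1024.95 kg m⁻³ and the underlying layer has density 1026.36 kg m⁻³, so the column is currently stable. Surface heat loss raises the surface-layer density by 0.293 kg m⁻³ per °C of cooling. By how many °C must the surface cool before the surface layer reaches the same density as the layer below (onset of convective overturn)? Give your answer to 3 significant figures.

4.81 °C

Density deficit of the surface layer: 1026.36 − 1024.95 = 1.41 kg m⁻³.
Required change = 1.41 / 0.293 = 4.81 °C.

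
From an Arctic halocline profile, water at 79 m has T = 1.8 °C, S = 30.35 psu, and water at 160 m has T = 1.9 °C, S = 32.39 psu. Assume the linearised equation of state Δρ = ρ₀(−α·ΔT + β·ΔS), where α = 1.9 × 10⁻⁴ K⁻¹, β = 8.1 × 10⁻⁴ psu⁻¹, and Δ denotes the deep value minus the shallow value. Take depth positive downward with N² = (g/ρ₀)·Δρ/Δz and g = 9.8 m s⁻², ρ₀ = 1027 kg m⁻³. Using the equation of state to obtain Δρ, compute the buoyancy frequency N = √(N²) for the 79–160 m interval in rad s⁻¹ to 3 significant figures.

ΔT = +0.1 K, ΔS = +2.04 psu (deep − shallow).
Δρ/ρ₀ = −αΔT + βΔS = -1.90 × 10⁻⁵ + 1.6524 × 10⁻³ = 1.6334 × 10⁻³, so Δρ ≈ 1.678 kg m⁻³.
N² = (g/ρ₀)·Δρ/Δz = g·(Δρ/ρ₀)/Δz = 9.8 × 1.6334 × 10⁻³ / 81 = 1.9762 × 10⁻⁴ s⁻².
N = √(1.9762 × 10⁻⁴) = 0.014058 rad s⁻¹ ≈ 0.0141 rad s⁻¹.

0.0141 rad s⁻¹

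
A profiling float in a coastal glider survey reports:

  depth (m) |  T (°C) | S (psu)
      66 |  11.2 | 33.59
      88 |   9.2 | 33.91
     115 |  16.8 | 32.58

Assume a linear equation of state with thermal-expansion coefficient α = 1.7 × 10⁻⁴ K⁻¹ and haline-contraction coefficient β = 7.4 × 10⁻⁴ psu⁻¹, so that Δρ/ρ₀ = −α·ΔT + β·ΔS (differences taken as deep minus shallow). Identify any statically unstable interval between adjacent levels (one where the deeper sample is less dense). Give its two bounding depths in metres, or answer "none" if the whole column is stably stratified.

88–115 m

Evaluate Δρ/ρ₀ = −αΔT + βΔS across each adjacent pair:
  66–88 m: −αΔT+βΔS = −(1.7 × 10⁻⁴)(-2.0)+(7.4 × 10⁻⁴)(+0.32) = 5.8 × 10⁻⁴ → stable
  88–115 m: −αΔT+βΔS = −(1.7 × 10⁻⁴)(+7.6)+(7.4 × 10⁻⁴)(-1.33) = -2.3 × 10⁻³ → UNSTABLE
The 88–115 m interval has Δρ < 0: lighter water underlies denser water.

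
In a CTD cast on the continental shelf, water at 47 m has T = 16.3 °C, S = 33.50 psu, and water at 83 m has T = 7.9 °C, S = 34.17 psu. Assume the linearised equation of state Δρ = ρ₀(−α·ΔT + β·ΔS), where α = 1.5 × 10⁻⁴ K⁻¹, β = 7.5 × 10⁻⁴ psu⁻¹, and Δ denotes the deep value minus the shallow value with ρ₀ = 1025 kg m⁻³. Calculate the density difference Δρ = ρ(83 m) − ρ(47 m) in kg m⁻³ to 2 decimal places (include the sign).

+1.81 kg m⁻³

ΔT = -8.4 K, ΔS = +0.67 psu (deep − shallow).
Δρ/ρ₀ = −(1.5 × 10⁻⁴)(-8.4) + (7.5 × 10⁻⁴)(+0.67) = 1.7625 × 10⁻³.
Δρ = 1025 × (1.7625 × 10⁻³) = +1.81 kg m⁻³.
Positive Δρ: denser below, stable.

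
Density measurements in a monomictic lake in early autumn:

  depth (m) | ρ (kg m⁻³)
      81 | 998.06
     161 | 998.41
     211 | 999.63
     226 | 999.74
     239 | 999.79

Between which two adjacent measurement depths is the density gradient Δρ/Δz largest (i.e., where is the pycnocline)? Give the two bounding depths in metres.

161–211 m

Compute the density gradient over each adjacent pair:
  81–161 m: Δρ/Δz = 0.35/80 = 4.4 × 10⁻³ kg m⁻⁴
  161–211 m: Δρ/Δz = 1.22/50 = 0.024 kg m⁻⁴
  211–226 m: Δρ/Δz = 0.11/15 = 7.3 × 10⁻³ kg m⁻⁴
  226–239 m: Δρ/Δz = 0.05/13 = 3.8 × 10⁻³ kg m⁻⁴
The largest gradient is in the 161–211 m interval — the pycnocline.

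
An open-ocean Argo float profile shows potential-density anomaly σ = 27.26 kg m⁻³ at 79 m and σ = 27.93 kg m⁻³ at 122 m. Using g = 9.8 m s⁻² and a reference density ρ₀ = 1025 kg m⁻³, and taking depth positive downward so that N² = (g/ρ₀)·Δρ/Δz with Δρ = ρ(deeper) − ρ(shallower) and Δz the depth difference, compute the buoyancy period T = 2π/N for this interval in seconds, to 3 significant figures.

Δρ = 1027.93 − 1027.26 = 0.67 kg m⁻³ over Δz = 122 − 79 = 43 m.
N² = (9.8/1025) × (0.67/43) = 1.4897 × 10⁻⁴ s⁻².
N = √(1.4897 × 10⁻⁴) = 0.012205 rad s⁻¹, so T = 2π/N = 514.80 s ≈ 515 s.

515 s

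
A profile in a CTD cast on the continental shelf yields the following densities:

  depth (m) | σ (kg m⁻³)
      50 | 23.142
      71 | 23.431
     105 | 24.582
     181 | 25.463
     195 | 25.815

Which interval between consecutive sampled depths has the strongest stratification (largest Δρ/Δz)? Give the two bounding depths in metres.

Compute the density gradient over each adjacent pair:
  50–71 m: Δρ/Δz = 0.289/21 = 0.014 kg m⁻⁴
  71–105 m: Δρ/Δz = 1.151/34 = 0.034 kg m⁻⁴
  105–181 m: Δρ/Δz = 0.881/76 = 0.012 kg m⁻⁴
  181–195 m: Δρ/Δz = 0.352/14 = 0.025 kg m⁻⁴
The largest gradient is in the 71–105 m interval — the pycnocline.

71–105 m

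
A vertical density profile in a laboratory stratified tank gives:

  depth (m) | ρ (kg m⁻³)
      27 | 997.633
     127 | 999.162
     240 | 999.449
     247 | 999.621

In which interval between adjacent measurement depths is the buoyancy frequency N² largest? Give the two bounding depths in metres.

240–247 m

Compute the density gradient over each adjacent pair:
  27–127 m: Δρ/Δz = 1.529/100 = 0.015 kg m⁻⁴
  127–240 m: Δρ/Δz = 0.287/113 = 2.5 × 10⁻³ kg m⁻⁴
  240–247 m: Δρ/Δz = 0.172/7 = 0.025 kg m⁻⁴
The largest gradient is in the 240–247 m interval — the pycnocline.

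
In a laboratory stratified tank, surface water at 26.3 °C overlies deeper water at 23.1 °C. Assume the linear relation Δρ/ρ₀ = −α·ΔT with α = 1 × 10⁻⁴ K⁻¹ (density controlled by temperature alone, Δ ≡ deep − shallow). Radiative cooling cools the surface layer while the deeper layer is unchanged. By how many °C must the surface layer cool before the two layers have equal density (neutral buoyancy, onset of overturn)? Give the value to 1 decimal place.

With temperature the only control, equal density requires T_surf′ = T_deep.
T_surf′ = 23.1 °C.
Cooling required: 26.3 − 23.1 = 3.2 °C.

3.2 °C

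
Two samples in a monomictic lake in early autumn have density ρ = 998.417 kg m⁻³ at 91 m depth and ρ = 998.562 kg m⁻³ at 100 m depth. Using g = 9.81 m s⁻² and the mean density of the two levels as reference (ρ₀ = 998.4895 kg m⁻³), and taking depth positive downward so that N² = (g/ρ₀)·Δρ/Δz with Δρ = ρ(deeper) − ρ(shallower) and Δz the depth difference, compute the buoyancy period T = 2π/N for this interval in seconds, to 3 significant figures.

Δρ = 998.562 − 998.417 = 0.145 kg m⁻³ over Δz = 100 − 91 = 9 m.
N² = (9.81/998.4895) × (0.145/9) = 1.5829 × 10⁻⁴ s⁻².
N = √(1.5829 × 10⁻⁴) = 0.012581 rad s⁻¹, so T = 2π/N = 499.42 s ≈ 499 s.
Since Δρ > 0 the layer is stably stratified.

499 s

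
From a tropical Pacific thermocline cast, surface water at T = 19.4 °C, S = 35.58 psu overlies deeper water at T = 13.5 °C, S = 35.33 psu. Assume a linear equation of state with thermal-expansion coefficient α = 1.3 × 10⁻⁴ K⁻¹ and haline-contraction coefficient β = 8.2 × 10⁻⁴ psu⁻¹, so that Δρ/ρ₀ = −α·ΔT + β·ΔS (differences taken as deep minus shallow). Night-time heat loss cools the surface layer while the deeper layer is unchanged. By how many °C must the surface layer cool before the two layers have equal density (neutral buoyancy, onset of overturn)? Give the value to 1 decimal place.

4.3 °C

Neutral buoyancy requires Δρ = 0, i.e. −α(T_deep − T_surf′) + β(S_deep − S_surf) = 0.
T_surf′ = T_deep − (β/α)·ΔS = 13.5 − (8.2 × 10⁻⁴/1.3 × 10⁻⁴)·(-0.25) = 15.077 °C.
Cooling required: 19.4 − (15.077) = 4.323 °C.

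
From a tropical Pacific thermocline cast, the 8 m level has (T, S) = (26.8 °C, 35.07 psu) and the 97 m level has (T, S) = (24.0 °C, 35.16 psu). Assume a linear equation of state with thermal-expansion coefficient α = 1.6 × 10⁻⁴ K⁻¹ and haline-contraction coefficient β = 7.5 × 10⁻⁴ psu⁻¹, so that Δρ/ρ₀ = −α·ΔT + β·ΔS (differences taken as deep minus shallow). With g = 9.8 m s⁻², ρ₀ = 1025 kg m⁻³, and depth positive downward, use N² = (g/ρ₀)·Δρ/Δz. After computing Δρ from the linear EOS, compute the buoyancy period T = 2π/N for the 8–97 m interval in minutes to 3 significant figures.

ΔT = -2.8 K, ΔS = +0.09 psu (deep − shallow).
Δρ/ρ₀ = −αΔT + βΔS = 4.48 × 10⁻⁴ + 6.75 × 10⁻⁵ = 5.155 × 10⁻⁴, so Δρ ≈ 0.5284 kg m⁻³.
N² = (g/ρ₀)·Δρ/Δz = g·(Δρ/ρ₀)/Δz = 9.8 × 5.155 × 10⁻⁴ / 89 = 5.6763 × 10⁻⁵ s⁻².
N = √(5.6763 × 10⁻⁵) = 7.5341 × 10⁻³ rad s⁻¹ → T = 2π/N = 833.97 s = 13.899 min ≈ 13.9 min.

13.9 min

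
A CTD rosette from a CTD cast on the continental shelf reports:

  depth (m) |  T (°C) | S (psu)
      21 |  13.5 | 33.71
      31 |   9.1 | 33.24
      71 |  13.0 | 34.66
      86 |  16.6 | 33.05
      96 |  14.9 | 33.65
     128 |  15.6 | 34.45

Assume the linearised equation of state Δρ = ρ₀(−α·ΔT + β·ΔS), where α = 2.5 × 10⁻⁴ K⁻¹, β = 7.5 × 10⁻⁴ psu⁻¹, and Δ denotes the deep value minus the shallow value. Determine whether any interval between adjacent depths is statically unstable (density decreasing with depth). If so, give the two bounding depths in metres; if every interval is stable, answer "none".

71–86 m

Evaluate Δρ/ρ₀ = −αΔT + βΔS across each adjacent pair:
  21–31 m: −αΔT+βΔS = −(2.5 × 10⁻⁴)(-4.4)+(7.5 × 10⁻⁴)(-0.47) = 7.5 × 10⁻⁴ → stable
  31–71 m: −αΔT+βΔS = −(2.5 × 10⁻⁴)(+3.9)+(7.5 × 10⁻⁴)(+1.42) = 9.0 × 10⁻⁵ → stable
  71–86 m: −αΔT+βΔS = −(2.5 × 10⁻⁴)(+3.6)+(7.5 × 10⁻⁴)(-1.61) = -2.1 × 10⁻³ → UNSTABLE
  86–96 m: −αΔT+βΔS = −(2.5 × 10⁻⁴)(-1.7)+(7.5 × 10⁻⁴)(+0.60) = 8.7 × 10⁻⁴ → stable
  96–128 m: −αΔT+βΔS = −(2.5 × 10⁻⁴)(+0.7)+(7.5 × 10⁻⁴)(+0.80) = 4.3 × 10⁻⁴ → stable
The 71–86 m interval has Δρ < 0: lighter water underlies denser water.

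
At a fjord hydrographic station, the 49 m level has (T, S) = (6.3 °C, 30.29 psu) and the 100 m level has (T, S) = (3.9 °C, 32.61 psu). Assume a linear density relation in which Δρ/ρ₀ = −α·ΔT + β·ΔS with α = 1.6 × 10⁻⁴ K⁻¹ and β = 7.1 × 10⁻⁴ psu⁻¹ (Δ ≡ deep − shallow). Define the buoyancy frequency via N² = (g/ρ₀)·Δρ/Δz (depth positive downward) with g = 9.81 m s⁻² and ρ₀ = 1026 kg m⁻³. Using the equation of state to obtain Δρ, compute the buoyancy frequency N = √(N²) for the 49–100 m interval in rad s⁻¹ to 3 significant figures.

ΔT = -2.4 K, ΔS = +2.32 psu (deep − shallow).
Δρ/ρ₀ = −αΔT + βΔS = 3.84 × 10⁻⁴ + 1.6472 × 10⁻³ = 2.0312 × 10⁻³, so Δρ ≈ 2.084 kg m⁻³.
N² = (g/ρ₀)·Δρ/Δz = g·(Δρ/ρ₀)/Δz = 9.81 × 2.0312 × 10⁻³ / 51 = 3.9071 × 10⁻⁴ s⁻².
N = √(3.9071 × 10⁻⁴) = 0.019766 rad s⁻¹ ≈ 0.0198 rad s⁻¹.

0.0198 rad s⁻¹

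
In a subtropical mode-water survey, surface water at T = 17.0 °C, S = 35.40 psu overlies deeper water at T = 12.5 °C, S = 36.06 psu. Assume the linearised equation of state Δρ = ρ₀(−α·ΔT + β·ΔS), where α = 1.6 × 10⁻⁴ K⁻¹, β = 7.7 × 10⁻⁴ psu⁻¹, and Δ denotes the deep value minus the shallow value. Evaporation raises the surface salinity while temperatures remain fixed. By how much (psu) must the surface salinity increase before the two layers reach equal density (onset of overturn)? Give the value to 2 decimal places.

1.60 psu

Neutral buoyancy requires −α(T_deep − T_surf) + β(S_deep − S_surf′) = 0.
S_surf′ = S_deep − (α/β)·ΔT = 36.06 − (1.6 × 10⁻⁴/7.7 × 10⁻⁴)·(-4.5) = 36.9951 psu.
Increase required: 36.9951 − 35.40 = 1.5951 psu.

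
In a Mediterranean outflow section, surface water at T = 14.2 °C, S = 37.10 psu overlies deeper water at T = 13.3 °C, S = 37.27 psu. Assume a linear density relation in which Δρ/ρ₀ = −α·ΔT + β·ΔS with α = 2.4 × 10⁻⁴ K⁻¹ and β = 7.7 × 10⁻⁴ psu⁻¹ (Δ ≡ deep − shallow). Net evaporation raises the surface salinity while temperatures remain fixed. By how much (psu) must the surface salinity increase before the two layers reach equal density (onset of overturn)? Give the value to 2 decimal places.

0.45 psu

Neutral buoyancy requires −α(T_deep − T_surf) + β(S_deep − S_surf′) = 0.
S_surf′ = S_deep − (α/β)·ΔT = 37.27 − (2.4 × 10⁻⁴/7.7 × 10⁻⁴)·(-0.9) = 37.5505 psu.
Increase required: 37.5505 − 37.10 = 0.4505 psu.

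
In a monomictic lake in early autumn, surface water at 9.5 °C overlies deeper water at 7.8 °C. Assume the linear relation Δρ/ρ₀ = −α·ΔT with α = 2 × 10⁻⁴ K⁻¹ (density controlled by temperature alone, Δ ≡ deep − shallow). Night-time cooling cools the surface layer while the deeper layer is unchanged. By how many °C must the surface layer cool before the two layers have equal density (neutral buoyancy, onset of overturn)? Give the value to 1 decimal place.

With temperature the only control, equal density requires T_surf′ = T_deep.
T_surf′ = 7.8 °C.
Cooling required: 9.5 − 7.8 = 1.7 °C.

1.7 °C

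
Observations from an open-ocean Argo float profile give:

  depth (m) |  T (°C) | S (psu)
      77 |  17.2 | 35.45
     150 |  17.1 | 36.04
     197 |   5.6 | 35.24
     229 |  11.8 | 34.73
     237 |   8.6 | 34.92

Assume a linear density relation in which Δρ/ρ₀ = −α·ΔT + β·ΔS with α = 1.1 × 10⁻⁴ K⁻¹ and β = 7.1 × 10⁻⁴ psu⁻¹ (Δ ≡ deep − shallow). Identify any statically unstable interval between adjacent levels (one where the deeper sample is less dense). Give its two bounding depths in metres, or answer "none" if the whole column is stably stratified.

197–229 m

Evaluate Δρ/ρ₀ = −αΔT + βΔS across each adjacent pair:
  77–150 m: −αΔT+βΔS = −(1.1 × 10⁻⁴)(-0.1)+(7.1 × 10⁻⁴)(+0.59) = 4.3 × 10⁻⁴ → stable
  150–197 m: −αΔT+βΔS = −(1.1 × 10⁻⁴)(-11.5)+(7.1 × 10⁻⁴)(-0.80) = 7.0 × 10⁻⁴ → stable
  197–229 m: −αΔT+βΔS = −(1.1 × 10⁻⁴)(+6.2)+(7.1 × 10⁻⁴)(-0.51) = -1.0 × 10⁻³ → UNSTABLE
  229–237 m: −αΔT+βΔS = −(1.1 × 10⁻⁴)(-3.2)+(7.1 × 10⁻⁴)(+0.19) = 4.9 × 10⁻⁴ → stable
The 197–229 m interval has Δρ < 0: lighter water underlies denser water.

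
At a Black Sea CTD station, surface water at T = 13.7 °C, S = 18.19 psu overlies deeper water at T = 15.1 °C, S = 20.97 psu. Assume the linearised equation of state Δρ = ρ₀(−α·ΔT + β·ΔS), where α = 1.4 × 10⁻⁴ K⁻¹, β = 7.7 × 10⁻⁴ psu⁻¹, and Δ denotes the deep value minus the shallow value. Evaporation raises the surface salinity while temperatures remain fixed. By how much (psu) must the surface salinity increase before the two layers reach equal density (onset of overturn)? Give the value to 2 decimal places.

Neutral buoyancy requires −α(T_deep − T_surf) + β(S_deep − S_surf′) = 0.
S_surf′ = S_deep − (α/β)·ΔT = 20.97 − (1.4 × 10⁻⁴/7.7 × 10⁻⁴)·(+1.4) = 20.7155 psu.
Increase required: 20.7155 − 18.19 = 2.5255 psu.

2.53 psu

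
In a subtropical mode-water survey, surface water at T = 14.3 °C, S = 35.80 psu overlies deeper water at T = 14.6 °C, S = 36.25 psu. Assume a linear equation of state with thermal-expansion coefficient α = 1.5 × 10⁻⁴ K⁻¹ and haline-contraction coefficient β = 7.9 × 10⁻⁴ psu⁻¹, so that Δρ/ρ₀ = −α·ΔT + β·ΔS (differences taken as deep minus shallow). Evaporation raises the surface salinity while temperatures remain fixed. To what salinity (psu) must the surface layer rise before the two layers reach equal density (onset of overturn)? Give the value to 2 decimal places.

Neutral buoyancy requires −α(T_deep − T_surf) + β(S_deep − S_surf′) = 0.
S_surf′ = S_deep − (α/β)·ΔT = 36.25 − (1.5 × 10⁻⁴/7.9 × 10⁻⁴)·(+0.3) = 36.1930 psu.
Increase required: 36.1930 − 35.80 = 0.3930 psu.

36.19 psu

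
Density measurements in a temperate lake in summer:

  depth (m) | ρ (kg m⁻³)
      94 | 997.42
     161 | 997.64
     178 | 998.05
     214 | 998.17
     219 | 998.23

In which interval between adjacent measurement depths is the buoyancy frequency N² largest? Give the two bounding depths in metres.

Compute the density gradient over each adjacent pair:
  94–161 m: Δρ/Δz = 0.22/67 = 3.3 × 10⁻³ kg m⁻⁴
  161–178 m: Δρ/Δz = 0.41/17 = 0.024 kg m⁻⁴
  178–214 m: Δρ/Δz = 0.12/36 = 3.3 × 10⁻³ kg m⁻⁴
  214–219 m: Δρ/Δz = 0.06/5 = 0.012 kg m⁻⁴
The largest gradient is in the 161–178 m interval — the pycnocline.

161–178 m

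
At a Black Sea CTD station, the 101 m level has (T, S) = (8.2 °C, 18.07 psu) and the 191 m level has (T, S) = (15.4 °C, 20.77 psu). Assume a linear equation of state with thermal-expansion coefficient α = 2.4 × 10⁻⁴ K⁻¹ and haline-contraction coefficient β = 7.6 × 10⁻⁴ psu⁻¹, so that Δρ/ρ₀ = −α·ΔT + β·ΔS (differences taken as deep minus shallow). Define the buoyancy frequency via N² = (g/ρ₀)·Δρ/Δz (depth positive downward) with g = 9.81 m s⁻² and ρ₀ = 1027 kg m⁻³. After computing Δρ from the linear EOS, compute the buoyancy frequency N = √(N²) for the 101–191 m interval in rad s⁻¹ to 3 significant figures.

5.94 × 10⁻³ rad s⁻¹

ΔT = +7.2 K, ΔS = +2.70 psu (deep − shallow).
Δρ/ρ₀ = −αΔT + βΔS = -1.728 × 10⁻³ + 2.052 × 10⁻³ = 3.24 × 10⁻⁴, so Δρ ≈ 0.3327 kg m⁻³.
N² = (g/ρ₀)·Δρ/Δz = g·(Δρ/ρ₀)/Δz = 9.81 × 3.24 × 10⁻⁴ / 90 = 3.5316 × 10⁻⁵ s⁻².
N = √(3.5316 × 10⁻⁵) = 5.9427 × 10⁻³ rad s⁻¹ ≈ 5.94 × 10⁻³ rad s⁻¹.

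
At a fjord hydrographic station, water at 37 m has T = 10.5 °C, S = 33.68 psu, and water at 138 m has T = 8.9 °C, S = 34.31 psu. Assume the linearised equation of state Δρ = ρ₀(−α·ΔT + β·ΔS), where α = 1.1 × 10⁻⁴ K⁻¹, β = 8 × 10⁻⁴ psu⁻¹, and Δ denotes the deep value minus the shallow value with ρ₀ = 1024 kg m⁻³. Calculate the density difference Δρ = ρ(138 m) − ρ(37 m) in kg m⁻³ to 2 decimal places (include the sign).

ΔT = -1.6 K, ΔS = +0.63 psu (deep − shallow).
Δρ/ρ₀ = −(1.1 × 10⁻⁴)(-1.6) + (8 × 10⁻⁴)(+0.63) = 6.80 × 10⁻⁴.
Δρ = 1024 × (6.80 × 10⁻⁴) = +0.70 kg m⁻³.
Positive Δρ: denser below, stable.

+0.70 kg m⁻³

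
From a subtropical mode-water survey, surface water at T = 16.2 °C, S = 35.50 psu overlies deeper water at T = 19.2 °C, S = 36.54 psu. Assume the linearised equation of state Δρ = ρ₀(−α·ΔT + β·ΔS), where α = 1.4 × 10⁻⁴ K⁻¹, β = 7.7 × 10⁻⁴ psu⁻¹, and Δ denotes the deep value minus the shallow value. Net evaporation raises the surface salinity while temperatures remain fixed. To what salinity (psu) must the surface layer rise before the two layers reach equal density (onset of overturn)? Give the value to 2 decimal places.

35.99 psu

Neutral buoyancy requires −α(T_deep − T_surf) + β(S_deep − S_surf′) = 0.
S_surf′ = S_deep − (α/β)·ΔT = 36.54 − (1.4 × 10⁻⁴/7.7 × 10⁻⁴)·(+3.0) = 35.9945 psu.
Increase required: 35.9945 − 35.50 = 0.4945 psu.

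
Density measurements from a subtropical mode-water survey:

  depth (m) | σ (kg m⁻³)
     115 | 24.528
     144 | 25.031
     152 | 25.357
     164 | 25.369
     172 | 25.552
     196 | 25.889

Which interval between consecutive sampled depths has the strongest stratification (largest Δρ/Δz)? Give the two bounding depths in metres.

Compute the density gradient over each adjacent pair:
  115–144 m: Δρ/Δz = 0.503/29 = 0.017 kg m⁻⁴
  144–152 m: Δρ/Δz = 0.326/8 = 0.041 kg m⁻⁴
  152–164 m: Δρ/Δz = 0.012/12 = 1.0 × 10⁻³ kg m⁻⁴
  164–172 m: Δρ/Δz = 0.183/8 = 0.023 kg m⁻⁴
  172–196 m: Δρ/Δz = 0.337/24 = 0.014 kg m⁻⁴
The largest gradient is in the 144–152 m interval — the pycnocline.

144–152 m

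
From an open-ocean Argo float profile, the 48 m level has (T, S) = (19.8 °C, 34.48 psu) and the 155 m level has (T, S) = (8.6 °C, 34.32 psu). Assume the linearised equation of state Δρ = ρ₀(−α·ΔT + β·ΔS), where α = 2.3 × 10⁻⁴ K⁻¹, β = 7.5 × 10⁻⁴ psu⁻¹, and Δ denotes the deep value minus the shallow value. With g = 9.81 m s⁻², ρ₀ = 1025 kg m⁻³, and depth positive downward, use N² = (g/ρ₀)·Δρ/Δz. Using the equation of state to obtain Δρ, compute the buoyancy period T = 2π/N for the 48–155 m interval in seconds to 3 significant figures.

ΔT = -11.2 K, ΔS = -0.16 psu (deep − shallow).
Δρ/ρ₀ = −αΔT + βΔS = 2.576 × 10⁻³ − 1.20 × 10⁻⁴ = 2.456 × 10⁻³, so Δρ ≈ 2.517 kg m⁻³.
N² = (g/ρ₀)·Δρ/Δz = g·(Δρ/ρ₀)/Δz = 9.81 × 2.456 × 10⁻³ / 107 = 2.2517 × 10⁻⁴ s⁻².
N = √(2.2517 × 10⁻⁴) = 0.015006 rad s⁻¹ → T = 2π/N = 418.71 s ≈ 419 s.

419 s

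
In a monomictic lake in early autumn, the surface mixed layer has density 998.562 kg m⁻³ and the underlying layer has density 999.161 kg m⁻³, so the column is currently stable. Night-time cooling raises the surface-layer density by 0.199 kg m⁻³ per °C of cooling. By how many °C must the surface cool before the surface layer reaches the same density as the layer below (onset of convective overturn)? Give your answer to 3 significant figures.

3.01 °C

Density deficit of the surface layer: 999.161 − 998.562 = 0.599 kg m⁻³.
Required change = 0.599 / 0.199 = 3.01 °C.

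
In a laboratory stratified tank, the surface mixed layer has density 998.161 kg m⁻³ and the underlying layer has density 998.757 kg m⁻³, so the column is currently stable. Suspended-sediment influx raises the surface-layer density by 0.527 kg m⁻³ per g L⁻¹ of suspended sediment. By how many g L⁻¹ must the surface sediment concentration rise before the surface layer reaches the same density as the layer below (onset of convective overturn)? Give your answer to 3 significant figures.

1.13 g L⁻¹

Density deficit of the surface layer: 998.757 − 998.161 = 0.596 kg m⁻³.
Required change = 0.596 / 0.527 = 1.13 g L⁻¹.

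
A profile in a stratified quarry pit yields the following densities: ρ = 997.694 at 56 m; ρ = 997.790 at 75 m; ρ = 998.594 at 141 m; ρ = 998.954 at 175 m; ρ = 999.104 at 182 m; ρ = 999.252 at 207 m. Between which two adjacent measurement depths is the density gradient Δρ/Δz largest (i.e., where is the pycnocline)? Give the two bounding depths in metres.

175–182 m

Compute the density gradient over each adjacent pair:
  56–75 m: Δρ/Δz = 0.096/19 = 5.1 × 10⁻³ kg m⁻⁴
  75–141 m: Δρ/Δz = 0.804/66 = 0.012 kg m⁻⁴
  141–175 m: Δρ/Δz = 0.360/34 = 0.011 kg m⁻⁴
  175–182 m: Δρ/Δz = 0.150/7 = 0.021 kg m⁻⁴
  182–207 m: Δρ/Δz = 0.148/25 = 5.9 × 10⁻³ kg m⁻⁴
The largest gradient is in the 175–182 m interval — the pycnocline.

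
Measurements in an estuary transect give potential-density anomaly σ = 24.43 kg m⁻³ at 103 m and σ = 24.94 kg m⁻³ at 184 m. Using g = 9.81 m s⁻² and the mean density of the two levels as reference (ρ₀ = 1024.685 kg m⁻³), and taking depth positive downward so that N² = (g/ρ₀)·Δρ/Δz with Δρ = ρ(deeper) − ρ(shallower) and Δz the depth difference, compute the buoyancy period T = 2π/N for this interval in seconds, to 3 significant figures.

Δρ = 1024.94 − 1024.43 = 0.51 kg m⁻³ over Δz = 184 − 103 = 81 m.
N² = (9.81/1024.685) × (0.51/81) = 6.0279 × 10⁻⁵ s⁻².
N = √(6.0279 × 10⁻⁵) = 7.7640 × 10⁻³ rad s⁻¹, so T = 2π/N = 809.27 s ≈ 809 s.
Since Δρ > 0 the layer is stably stratified.

809 s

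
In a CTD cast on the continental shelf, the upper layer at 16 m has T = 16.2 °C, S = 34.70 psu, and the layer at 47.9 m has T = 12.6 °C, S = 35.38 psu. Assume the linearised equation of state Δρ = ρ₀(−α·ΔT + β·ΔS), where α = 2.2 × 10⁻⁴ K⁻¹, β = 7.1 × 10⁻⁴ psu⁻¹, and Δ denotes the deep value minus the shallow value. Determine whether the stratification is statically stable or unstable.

ΔT = 12.6 − 16.2 = -3.6 K and ΔS = 35.38 − 34.70 = +0.68 psu (deep − shallow).
−αΔT = 7.92 × 10⁻⁴; βΔS = 4.828 × 10⁻⁴; sum Δρ/ρ₀ = 1.2748 × 10⁻³.
Δρ/ρ₀ > 0, so Δρ > 0: deeper water is denser → statically stable.

stable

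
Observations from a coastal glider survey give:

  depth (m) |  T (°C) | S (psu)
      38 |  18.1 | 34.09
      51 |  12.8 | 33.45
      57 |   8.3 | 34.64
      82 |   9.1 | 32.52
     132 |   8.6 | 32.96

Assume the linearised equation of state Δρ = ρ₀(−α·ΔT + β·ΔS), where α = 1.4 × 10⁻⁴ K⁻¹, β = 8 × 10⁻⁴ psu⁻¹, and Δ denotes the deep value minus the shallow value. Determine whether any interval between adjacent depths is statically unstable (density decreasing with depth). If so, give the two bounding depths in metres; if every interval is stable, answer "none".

57–82 m

Evaluate Δρ/ρ₀ = −αΔT + βΔS across each adjacent pair:
  38–51 m: −αΔT+βΔS = −(1.4 × 10⁻⁴)(-5.3)+(8 × 10⁻⁴)(-0.64) = 2.3 × 10⁻⁴ → stable
  51–57 m: −αΔT+βΔS = −(1.4 × 10⁻⁴)(-4.5)+(8 × 10⁻⁴)(+1.19) = 1.6 × 10⁻³ → stable
  57–82 m: −αΔT+βΔS = −(1.4 × 10⁻⁴)(+0.8)+(8 × 10⁻⁴)(-2.12) = -1.8 × 10⁻³ → UNSTABLE
  82–132 m: −αΔT+βΔS = −(1.4 × 10⁻⁴)(-0.5)+(8 × 10⁻⁴)(+0.44) = 4.2 × 10⁻⁴ → stable
The 57–82 m interval has Δρ < 0: lighter water underlies denser water.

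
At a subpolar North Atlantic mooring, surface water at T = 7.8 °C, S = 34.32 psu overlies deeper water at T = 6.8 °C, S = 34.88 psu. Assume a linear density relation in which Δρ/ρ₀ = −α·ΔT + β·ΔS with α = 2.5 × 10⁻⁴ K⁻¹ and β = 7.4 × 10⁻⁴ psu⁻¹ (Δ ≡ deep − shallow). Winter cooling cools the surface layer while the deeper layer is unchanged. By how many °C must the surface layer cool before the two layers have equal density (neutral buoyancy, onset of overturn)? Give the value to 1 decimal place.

Neutral buoyancy requires Δρ = 0, i.e. −α(T_deep − T_surf′) + β(S_deep − S_surf) = 0.
T_surf′ = T_deep − (β/α)·ΔS = 6.8 − (7.4 × 10⁻⁴/2.5 × 10⁻⁴)·(+0.56) = 5.142 °C.
Cooling required: 7.8 − (5.142) = 2.658 °C.

2.7 °C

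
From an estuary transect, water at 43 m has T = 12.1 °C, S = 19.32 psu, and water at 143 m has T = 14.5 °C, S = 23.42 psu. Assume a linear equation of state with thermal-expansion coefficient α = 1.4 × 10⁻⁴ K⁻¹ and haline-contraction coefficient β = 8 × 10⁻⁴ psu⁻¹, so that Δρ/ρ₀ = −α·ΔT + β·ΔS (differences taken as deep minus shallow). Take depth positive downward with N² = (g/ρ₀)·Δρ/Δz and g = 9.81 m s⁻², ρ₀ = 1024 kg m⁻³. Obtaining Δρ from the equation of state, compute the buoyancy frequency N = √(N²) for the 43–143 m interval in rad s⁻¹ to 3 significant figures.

ΔT = +2.4 K, ΔS = +4.10 psu (deep − shallow).
Δρ/ρ₀ = −αΔT + βΔS = -3.36 × 10⁻⁴ + 3.28 × 10⁻³ = 2.944 × 10⁻³, so Δρ ≈ 3.015 kg m⁻³.
N² = (g/ρ₀)·Δρ/Δz = g·(Δρ/ρ₀)/Δz = 9.81 × 2.944 × 10⁻³ / 100 = 2.8881 × 10⁻⁴ s⁻².
N = √(2.8881 × 10⁻⁴) = 0.016994 rad s⁻¹ ≈ 0.0170 rad s⁻¹.

0.0170 rad s⁻¹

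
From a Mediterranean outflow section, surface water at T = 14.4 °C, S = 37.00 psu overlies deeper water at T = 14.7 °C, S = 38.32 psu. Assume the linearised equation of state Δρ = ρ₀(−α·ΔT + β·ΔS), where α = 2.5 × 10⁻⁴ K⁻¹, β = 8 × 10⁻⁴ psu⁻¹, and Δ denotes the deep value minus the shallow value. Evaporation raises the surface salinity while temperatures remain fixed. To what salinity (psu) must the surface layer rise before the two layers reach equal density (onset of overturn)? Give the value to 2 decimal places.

38.23 psu

Neutral buoyancy requires −α(T_deep − T_surf) + β(S_deep − S_surf′) = 0.
S_surf′ = S_deep − (α/β)·ΔT = 38.32 − (2.5 × 10⁻⁴/8 × 10⁻⁴)·(+0.3) = 38.2263 psu.
Increase required: 38.2263 − 37.00 = 1.2263 psu.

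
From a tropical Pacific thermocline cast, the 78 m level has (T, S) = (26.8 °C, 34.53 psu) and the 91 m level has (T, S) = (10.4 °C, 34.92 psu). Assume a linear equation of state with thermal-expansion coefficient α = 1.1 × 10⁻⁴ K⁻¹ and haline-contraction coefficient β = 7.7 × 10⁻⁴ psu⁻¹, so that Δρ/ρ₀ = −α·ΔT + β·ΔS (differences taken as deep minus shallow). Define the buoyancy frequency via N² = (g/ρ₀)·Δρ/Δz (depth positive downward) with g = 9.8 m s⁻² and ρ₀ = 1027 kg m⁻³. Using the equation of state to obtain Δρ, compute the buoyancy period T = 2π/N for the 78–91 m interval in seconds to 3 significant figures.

158 s

ΔT = -16.4 K, ΔS = +0.39 psu (deep − shallow).
Δρ/ρ₀ = −αΔT + βΔS = 1.804 × 10⁻³ + 3.003 × 10⁻⁴ = 2.1043 × 10⁻³, so Δρ ≈ 2.161 kg m⁻³.
N² = (g/ρ₀)·Δρ/Δz = g·(Δρ/ρ₀)/Δz = 9.8 × 2.1043 × 10⁻³ / 13 = 1.5863 × 10⁻³ s⁻².
N = √(1.5863 × 10⁻³) = 0.039828 rad s⁻¹ → T = 2π/N = 157.76 s ≈ 158 s.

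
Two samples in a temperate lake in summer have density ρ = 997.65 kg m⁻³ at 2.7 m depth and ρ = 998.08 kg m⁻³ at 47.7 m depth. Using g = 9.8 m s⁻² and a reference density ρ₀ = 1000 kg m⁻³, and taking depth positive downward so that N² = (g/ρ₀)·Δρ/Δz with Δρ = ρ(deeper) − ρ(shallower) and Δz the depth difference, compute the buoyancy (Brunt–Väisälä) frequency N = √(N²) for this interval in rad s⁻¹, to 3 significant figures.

9.68 × 10⁻³ rad s⁻¹

Δρ = 998.08 − 997.65 = 0.43 kg m⁻³ over Δz = 47.7 − 2.7 = 45 m.
N² = (9.8/1000) × (0.43/45) = 9.3644 × 10⁻⁵ s⁻².
N = √(9.3644 × 10⁻⁵) = 9.6770 × 10⁻³ rad s⁻¹ ≈ 9.68 × 10⁻³ rad s⁻¹.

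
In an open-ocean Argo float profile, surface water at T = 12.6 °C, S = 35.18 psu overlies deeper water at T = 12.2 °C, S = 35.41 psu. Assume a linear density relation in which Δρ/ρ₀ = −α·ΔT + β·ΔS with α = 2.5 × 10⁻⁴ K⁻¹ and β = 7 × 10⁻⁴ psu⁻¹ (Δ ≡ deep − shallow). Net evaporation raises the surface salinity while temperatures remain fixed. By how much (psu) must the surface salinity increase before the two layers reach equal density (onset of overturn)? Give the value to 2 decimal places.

0.37 psu

Neutral buoyancy requires −α(T_deep − T_surf) + β(S_deep − S_surf′) = 0.
S_surf′ = S_deep − (α/β)·ΔT = 35.41 − (2.5 × 10⁻⁴/7 × 10⁻⁴)·(-0.4) = 35.5529 psu.
Increase required: 35.5529 − 35.18 = 0.3729 psu.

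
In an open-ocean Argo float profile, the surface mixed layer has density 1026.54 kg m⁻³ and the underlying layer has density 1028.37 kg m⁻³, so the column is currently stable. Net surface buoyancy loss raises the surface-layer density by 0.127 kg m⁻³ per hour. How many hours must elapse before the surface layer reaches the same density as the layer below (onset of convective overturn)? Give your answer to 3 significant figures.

14.4 hours

Density deficit of the surface layer: 1028.37 − 1026.54 = 1.83 kg m⁻³.
Required change = 1.83 / 0.127 = 14.4 hours.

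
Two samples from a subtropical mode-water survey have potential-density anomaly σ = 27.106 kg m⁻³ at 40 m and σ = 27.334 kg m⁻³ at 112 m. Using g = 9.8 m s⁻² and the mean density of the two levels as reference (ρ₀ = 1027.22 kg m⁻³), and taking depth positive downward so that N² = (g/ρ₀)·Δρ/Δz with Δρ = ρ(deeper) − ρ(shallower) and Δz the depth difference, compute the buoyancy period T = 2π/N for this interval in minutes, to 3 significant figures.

Δρ = 1027.334 − 1027.106 = 0.228 kg m⁻³ over Δz = 112 − 40 = 72 m.
N² = (9.8/1027.22) × (0.228/72) = 3.0211 × 10⁻⁵ s⁻².
N = √(3.0211 × 10⁻⁵) = 5.4965 × 10⁻³ rad s⁻¹, so T = 2π/N = 1.1431 × 10³ s = 19.052 min ≈ 19.1 min.

19.1 min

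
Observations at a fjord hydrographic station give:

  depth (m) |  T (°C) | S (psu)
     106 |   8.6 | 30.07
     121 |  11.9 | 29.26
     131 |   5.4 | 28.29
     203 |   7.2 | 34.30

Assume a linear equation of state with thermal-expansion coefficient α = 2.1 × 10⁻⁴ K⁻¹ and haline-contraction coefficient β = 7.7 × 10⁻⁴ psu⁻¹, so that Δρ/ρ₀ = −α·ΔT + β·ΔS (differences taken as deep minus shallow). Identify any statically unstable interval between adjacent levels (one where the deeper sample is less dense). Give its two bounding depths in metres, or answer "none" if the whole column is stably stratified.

Evaluate Δρ/ρ₀ = −αΔT + βΔS across each adjacent pair:
  106–121 m: −αΔT+βΔS = −(2.1 × 10⁻⁴)(+3.3)+(7.7 × 10⁻⁴)(-0.81) = -1.3 × 10⁻³ → UNSTABLE
  121–131 m: −αΔT+βΔS = −(2.1 × 10⁻⁴)(-6.5)+(7.7 × 10⁻⁴)(-0.97) = 6.2 × 10⁻⁴ → stable
  131–203 m: −αΔT+βΔS = −(2.1 × 10⁻⁴)(+1.8)+(7.7 × 10⁻⁴)(+6.01) = 4.2 × 10⁻³ → stable
The 106–121 m interval has Δρ < 0: lighter water underlies denser water.

106–121 m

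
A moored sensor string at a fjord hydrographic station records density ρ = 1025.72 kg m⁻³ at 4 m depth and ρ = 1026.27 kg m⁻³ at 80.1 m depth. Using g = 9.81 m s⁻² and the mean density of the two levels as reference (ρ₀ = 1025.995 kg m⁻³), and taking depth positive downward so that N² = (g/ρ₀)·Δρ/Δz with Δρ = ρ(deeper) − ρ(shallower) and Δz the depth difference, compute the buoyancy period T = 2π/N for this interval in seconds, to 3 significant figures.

756 s

Δρ = 1026.27 − 1025.72 = 0.55 kg m⁻³ over Δz = 80.1 − 4 = 76.1 m.
N² = (9.81/1025.995) × (0.55/76.1) = 6.9104 × 10⁻⁵ s⁻².
N = √(6.9104 × 10⁻⁵) = 8.3129 × 10⁻³ rad s⁻¹, so T = 2π/N = 755.84 s ≈ 756 s.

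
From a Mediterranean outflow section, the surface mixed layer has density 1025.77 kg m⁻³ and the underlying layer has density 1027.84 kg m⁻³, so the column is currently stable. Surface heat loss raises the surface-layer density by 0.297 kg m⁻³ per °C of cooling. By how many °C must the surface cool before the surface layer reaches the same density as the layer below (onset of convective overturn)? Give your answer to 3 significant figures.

6.97 °C

Density deficit of the surface layer: 1027.84 − 1025.77 = 2.07 kg m⁻³.
Required change = 2.07 / 0.297 = 6.97 °C.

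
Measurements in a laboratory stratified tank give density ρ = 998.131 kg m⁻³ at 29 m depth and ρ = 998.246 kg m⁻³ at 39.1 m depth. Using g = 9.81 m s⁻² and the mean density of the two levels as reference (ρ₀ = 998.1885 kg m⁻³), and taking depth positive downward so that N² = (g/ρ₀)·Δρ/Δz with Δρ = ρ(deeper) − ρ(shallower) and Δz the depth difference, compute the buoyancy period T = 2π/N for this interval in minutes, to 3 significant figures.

Δρ = 998.246 − 998.131 = 0.115 kg m⁻³ over Δz = 39.1 − 29 = 10.1 m.
N² = (9.81/998.1885) × (0.115/10.1) = 1.1190 × 10⁻⁴ s⁻².
N = √(1.1190 × 10⁻⁴) = 0.010578 rad s⁻¹, so T = 2π/N = 593.99 s = 9.8998 min ≈ 9.90 min.

9.90 min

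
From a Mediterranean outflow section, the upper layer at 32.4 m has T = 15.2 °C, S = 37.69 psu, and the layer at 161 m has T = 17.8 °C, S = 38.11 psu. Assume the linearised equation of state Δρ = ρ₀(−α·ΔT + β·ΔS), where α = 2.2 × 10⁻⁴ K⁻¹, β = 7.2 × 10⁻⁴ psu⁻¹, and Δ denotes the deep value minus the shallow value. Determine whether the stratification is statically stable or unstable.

unstable

ΔT = 17.8 − 15.2 = +2.6 K and ΔS = 38.11 − 37.69 = +0.42 psu (deep − shallow).
−αΔT = -5.72 × 10⁻⁴; βΔS = 3.024 × 10⁻⁴; sum Δρ/ρ₀ = -2.696 × 10⁻⁴.
Δρ/ρ₀ < 0, so Δρ < 0: deeper water is lighter → statically unstable; the column would overturn.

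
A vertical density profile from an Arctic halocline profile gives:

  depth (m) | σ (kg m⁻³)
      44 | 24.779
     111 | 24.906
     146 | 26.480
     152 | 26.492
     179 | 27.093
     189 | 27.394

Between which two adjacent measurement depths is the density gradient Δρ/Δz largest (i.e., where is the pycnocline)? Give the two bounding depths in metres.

Compute the density gradient over each adjacent pair:
  44–111 m: Δρ/Δz = 0.127/67 = 1.9 × 10⁻³ kg m⁻⁴
  111–146 m: Δρ/Δz = 1.574/35 = 0.045 kg m⁻⁴
  146–152 m: Δρ/Δz = 0.012/6 = 2.0 × 10⁻³ kg m⁻⁴
  152–179 m: Δρ/Δz = 0.601/27 = 0.022 kg m⁻⁴
  179–189 m: Δρ/Δz = 0.301/10 = 0.030 kg m⁻⁴
The largest gradient is in the 111–146 m interval — the pycnocline.

111–146 m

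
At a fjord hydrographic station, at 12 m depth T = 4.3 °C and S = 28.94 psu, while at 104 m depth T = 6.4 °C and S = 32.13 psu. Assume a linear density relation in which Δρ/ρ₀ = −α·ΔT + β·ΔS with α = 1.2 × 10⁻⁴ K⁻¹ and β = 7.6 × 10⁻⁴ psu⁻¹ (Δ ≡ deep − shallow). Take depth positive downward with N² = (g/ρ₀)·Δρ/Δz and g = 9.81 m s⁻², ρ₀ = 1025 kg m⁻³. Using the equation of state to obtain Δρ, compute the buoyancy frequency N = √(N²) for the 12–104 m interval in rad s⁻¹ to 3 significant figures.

ΔT = +2.1 K, ΔS = +3.19 psu (deep − shallow).
Δρ/ρ₀ = −αΔT + βΔS = -2.52 × 10⁻⁴ + 2.4244 × 10⁻³ = 2.1724 × 10⁻³, so Δρ ≈ 2.227 kg m⁻³.
N² = (g/ρ₀)·Δρ/Δz = g·(Δρ/ρ₀)/Δz = 9.81 × 2.1724 × 10⁻³ / 92 = 2.3164 × 10⁻⁴ s⁻².
N = √(2.3164 × 10⁻⁴) = 0.015220 rad s⁻¹ ≈ 0.0152 rad s⁻¹.

0.0152 rad s⁻¹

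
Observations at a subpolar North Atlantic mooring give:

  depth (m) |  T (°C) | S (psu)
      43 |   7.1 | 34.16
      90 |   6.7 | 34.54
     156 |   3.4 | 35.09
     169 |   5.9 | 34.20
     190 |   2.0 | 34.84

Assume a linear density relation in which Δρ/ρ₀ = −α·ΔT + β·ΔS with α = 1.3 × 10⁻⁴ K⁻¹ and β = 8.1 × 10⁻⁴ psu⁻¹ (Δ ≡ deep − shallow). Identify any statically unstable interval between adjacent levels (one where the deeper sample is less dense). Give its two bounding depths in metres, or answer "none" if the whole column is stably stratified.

Evaluate Δρ/ρ₀ = −αΔT + βΔS across each adjacent pair:
  43–90 m: −αΔT+βΔS = −(1.3 × 10⁻⁴)(-0.4)+(8.1 × 10⁻⁴)(+0.38) = 3.6 × 10⁻⁴ → stable
  90–156 m: −αΔT+βΔS = −(1.3 × 10⁻⁴)(-3.3)+(8.1 × 10⁻⁴)(+0.55) = 8.7 × 10⁻⁴ → stable
  156–169 m: −αΔT+βΔS = −(1.3 × 10⁻⁴)(+2.5)+(8.1 × 10⁻⁴)(-0.89) = -1.0 × 10⁻³ → UNSTABLE
  169–190 m: −αΔT+βΔS = −(1.3 × 10⁻⁴)(-3.9)+(8.1 × 10⁻⁴)(+0.64) = 1.0 × 10⁻³ → stable
The 156–169 m interval has Δρ < 0: lighter water underlies denser water.

156–169 m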